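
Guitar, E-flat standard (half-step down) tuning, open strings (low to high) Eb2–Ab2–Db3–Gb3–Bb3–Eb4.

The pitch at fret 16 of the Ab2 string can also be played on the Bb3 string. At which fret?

Ab2 at fret 16 is Ab2 + 16 semitones = C4.
The open Bb3 string is 14 semitones above the open Ab2, so the same pitch on the Bb3 string lies at fret 16 − 14 = 2.

2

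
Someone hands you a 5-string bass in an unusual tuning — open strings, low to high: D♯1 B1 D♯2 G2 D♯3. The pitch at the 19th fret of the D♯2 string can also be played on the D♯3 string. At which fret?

D♯2 at fret 19 is D♯2 + 19 semitones = A♯3.
The open D♯3 string is 12 semitones above the open D♯2, so the same pitch on the D♯3 string lies at fret 19 − 12 = 7.

7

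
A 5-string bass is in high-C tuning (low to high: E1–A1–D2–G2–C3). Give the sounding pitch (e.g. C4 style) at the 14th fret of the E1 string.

F#2

Each fret is one semitone, so E1 + 14 = F#2.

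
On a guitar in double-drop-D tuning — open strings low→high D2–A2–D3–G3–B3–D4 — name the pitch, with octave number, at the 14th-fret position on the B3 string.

C♯5

Each fret is one semitone, so B3 + 14 = C♯5.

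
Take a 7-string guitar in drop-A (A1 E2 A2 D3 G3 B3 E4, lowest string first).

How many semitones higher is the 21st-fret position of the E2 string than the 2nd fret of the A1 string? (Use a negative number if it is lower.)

E2 at fret 21 → C♯4 (MIDI 61); A1 at fret 2 → B1 (MIDI 35).
61 − 35 = 26, so the two pitches are 26 semitones apart.

26 semitones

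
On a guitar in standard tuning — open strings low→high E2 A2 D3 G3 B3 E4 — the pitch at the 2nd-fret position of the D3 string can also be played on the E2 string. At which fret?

12

D3 at fret 2 is D3 + 2 semitones = E3.
The open E2 string is 10 semitones below the open D3, so the same pitch on the E2 string lies at fret 2 + 10 = 12.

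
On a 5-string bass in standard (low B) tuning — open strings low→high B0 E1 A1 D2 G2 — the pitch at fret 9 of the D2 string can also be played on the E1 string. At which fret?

D2 at fret 9 is D2 + 9 semitones = B2.
The open E1 string is 10 semitones below the open D2, so the same pitch on the E1 string lies at fret 9 + 10 = 19.

19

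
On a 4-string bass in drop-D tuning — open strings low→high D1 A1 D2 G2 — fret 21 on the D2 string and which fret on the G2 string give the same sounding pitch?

16

Fret 21 on D2 is MIDI 38 + 21 = 59 (B3). On the G2 string (open MIDI 43), that pitch is 59 − 43 = fret 16.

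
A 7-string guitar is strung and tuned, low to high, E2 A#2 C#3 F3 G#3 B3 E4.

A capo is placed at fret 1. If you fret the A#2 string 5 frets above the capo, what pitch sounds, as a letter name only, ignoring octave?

E

The capo raises the open A#2 by 1 semitone to B2; fretting 5 more gives A#2 + 1 + 5 = A#2 + 6 semitones, landing on E.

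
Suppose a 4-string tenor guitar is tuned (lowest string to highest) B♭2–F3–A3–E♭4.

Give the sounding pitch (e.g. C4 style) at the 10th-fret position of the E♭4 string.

The open E♭4 string plus 10 semitones: Eb–E–F–Gb–…–B–C–Db.
The walk passes from B into C once, so the octave number goes from 4 to 5.

D♭5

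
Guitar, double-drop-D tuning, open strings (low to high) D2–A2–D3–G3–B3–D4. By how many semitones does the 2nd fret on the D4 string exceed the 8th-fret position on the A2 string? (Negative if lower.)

11 semitones

D4 at fret 2 → E4 (MIDI 64); A2 at fret 8 → F3 (MIDI 53).
64 − 53 = 11, so the two pitches are 11 semitones apart.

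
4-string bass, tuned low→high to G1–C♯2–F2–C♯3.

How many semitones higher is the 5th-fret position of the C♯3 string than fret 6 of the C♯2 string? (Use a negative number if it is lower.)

C♯3 at fret 5 → F♯3 (MIDI 54); C♯2 at fret 6 → G2 (MIDI 43).
54 − 43 = 11, so the two pitches are 11 semitones apart.

11 semitones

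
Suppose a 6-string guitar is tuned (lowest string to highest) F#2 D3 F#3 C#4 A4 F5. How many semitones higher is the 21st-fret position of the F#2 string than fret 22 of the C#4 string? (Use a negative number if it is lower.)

-20 semitones

F#2 at fret 21 → D#4 (MIDI 63); C#4 at fret 22 → B5 (MIDI 83).
63 − 83 = -20, so the two pitches are 20 semitones apart.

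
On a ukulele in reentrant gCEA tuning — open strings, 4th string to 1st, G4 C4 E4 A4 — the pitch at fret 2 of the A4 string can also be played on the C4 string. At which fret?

11

A4 at fret 2 is A4 + 2 semitones = B4.
The open C4 string is 9 semitones below the open A4, so the same pitch on the C4 string lies at fret 2 + 9 = 11.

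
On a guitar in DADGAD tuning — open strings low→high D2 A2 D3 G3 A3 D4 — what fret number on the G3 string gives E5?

21

E5 is 21 semitones above the open G3 (G–G#–A–A#–…–D–D#–E), so it sits at fret 21.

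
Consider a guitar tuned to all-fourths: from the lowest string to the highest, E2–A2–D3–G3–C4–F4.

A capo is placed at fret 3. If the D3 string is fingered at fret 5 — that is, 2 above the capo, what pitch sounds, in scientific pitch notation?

G3

The capo raises the open D3 by 3 semitones to F3; fretting 2 more gives D3 + 3 + 2 = D3 + 5 semitones = G3.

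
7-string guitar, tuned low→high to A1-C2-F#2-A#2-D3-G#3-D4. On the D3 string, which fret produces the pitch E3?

2

E3 is 2 semitones above the open D3 (D–D#–E), so it sits at fret 2.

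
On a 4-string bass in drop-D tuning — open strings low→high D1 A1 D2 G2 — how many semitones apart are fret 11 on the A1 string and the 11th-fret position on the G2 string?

A1 at fret 11 → G#2 (MIDI 44); G2 at fret 11 → F#3 (MIDI 54).
44 − 54 = -10, so the two pitches are 10 semitones apart, with F#3 the higher.

10 semitones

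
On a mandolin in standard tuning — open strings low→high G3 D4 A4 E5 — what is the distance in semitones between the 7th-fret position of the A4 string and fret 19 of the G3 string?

A4 at fret 7 → E5 (MIDI 76); G3 at fret 19 → D5 (MIDI 74).
76 − 74 = 2, so the two pitches are 2 semitones apart, with E5 the higher.

2 semitones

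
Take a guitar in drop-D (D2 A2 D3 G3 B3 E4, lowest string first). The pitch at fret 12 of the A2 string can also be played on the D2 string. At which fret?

A2 at fret 12 is A2 + 12 semitones = A3.
The open D2 string is 7 semitones below the open A2, so the same pitch on the D2 string lies at fret 12 + 7 = 19.

19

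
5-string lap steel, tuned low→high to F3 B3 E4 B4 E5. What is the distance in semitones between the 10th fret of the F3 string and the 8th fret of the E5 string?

F3 at fret 10 → E♭4 (MIDI 63); E5 at fret 8 → C6 (MIDI 84).
63 − 84 = -21, so the two pitches are 21 semitones apart, with C6 the higher.

21 semitones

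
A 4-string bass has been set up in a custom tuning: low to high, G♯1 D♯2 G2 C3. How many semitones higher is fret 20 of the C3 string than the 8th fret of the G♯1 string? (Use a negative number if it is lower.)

C3 at fret 20 → G♯4 (MIDI 68); G♯1 at fret 8 → E2 (MIDI 40).
68 − 40 = 28, so the two pitches are 28 semitones apart.

28 semitones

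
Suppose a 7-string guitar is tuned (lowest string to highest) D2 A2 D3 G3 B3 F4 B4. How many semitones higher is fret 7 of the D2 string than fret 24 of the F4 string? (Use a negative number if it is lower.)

D2 at fret 7 → A2 (MIDI 45); F4 at fret 24 → F6 (MIDI 89).
45 − 89 = -44, so the two pitches are 44 semitones apart.

-44 semitones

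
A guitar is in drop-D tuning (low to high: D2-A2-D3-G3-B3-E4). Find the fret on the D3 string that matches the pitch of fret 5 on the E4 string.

19

E4 at fret 5 is E4 + 5 semitones = A4.
The open D3 string is 14 semitones below the open E4, so the same pitch on the D3 string lies at fret 5 + 14 = 19.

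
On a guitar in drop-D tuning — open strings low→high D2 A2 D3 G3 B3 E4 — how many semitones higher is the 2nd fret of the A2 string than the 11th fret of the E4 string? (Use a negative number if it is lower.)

A2 at fret 2 → B2 (MIDI 47); E4 at fret 11 → D#5 (MIDI 75).
47 − 75 = -28, so the two pitches are 28 semitones apart.

-28 semitones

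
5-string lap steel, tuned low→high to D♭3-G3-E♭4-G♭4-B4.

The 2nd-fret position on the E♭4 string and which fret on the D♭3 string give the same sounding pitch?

E♭4 at fret 2 is E♭4 + 2 semitones = F4.
The open D♭3 string is 14 semitones below the open E♭4, so the same pitch on the D♭3 string lies at fret 2 + 14 = 16.

16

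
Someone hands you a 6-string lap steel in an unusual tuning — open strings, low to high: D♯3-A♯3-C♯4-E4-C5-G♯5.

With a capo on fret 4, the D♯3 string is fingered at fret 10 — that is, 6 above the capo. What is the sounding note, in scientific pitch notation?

C♯4

The capo raises the open D♯3 by 4 semitones to G3; fretting 6 more gives D♯3 + 4 + 6 = D♯3 + 10 semitones = C♯4.
(Also written D♭.)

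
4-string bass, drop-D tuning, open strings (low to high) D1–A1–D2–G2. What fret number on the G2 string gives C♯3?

C♯3 is 6 semitones above the open G2 (G–G#–A–A#–B–C–C#), so it sits at fret 6.

6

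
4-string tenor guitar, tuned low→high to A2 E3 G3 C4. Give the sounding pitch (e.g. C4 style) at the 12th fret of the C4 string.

C4 is MIDI 60. Adding 12 gives 72, which is C5.

C5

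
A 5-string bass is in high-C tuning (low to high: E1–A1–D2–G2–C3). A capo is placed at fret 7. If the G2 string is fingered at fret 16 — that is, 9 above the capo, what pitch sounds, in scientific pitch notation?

The capo raises the open G2 by 7 semitones to D3; fretting 9 more gives G2 + 7 + 9 = G2 + 16 semitones = B3.

B3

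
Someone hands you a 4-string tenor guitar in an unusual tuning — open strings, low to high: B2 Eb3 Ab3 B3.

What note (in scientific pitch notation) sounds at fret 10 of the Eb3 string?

Each fret is one semitone, so Eb3 + 10 = Db4.
(Equivalently spelled C#4.)

Db4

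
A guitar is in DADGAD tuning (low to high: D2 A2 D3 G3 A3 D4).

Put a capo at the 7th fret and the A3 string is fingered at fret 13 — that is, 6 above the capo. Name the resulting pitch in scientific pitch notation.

A#4

The capo raises the open A3 by 7 semitones to E4; fretting 6 more gives A3 + 7 + 6 = A3 + 13 semitones = A#4.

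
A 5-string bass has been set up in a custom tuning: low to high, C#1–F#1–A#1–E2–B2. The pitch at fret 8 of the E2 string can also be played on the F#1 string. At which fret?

E2 at fret 8 is E2 + 8 semitones = C3.
The open F#1 string is 10 semitones below the open E2, so the same pitch on the F#1 string lies at fret 8 + 10 = 18.

18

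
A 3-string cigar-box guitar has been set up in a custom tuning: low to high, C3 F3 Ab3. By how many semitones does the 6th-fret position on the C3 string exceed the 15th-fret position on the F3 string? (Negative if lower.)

C3 at fret 6 → Gb3 (MIDI 54); F3 at fret 15 → Ab4 (MIDI 68).
54 − 68 = -14, so the two pitches are 14 semitones apart.

-14 semitones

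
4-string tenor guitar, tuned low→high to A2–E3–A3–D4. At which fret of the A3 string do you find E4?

E4 is 7 semitones above the open A3 (A–A#–B–C–C#–D–D#–E), so it sits at fret 7.

7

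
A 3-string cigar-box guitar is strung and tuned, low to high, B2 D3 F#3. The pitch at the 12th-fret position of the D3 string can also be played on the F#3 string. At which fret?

8

D3 at fret 12 is D3 + 12 semitones = D4.
The open F#3 string is 4 semitones above the open D3, so the same pitch on the F#3 string lies at fret 12 − 4 = 8.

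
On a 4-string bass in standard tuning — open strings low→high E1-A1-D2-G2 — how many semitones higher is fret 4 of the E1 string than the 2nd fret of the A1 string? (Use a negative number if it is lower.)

E1 at fret 4 → G#1 (MIDI 32); A1 at fret 2 → B1 (MIDI 35).
32 − 35 = -3, so the two pitches are 3 semitones apart.

-3 semitones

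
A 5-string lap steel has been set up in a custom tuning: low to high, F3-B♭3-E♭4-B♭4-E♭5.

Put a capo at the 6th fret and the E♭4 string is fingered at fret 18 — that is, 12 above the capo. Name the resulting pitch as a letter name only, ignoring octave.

The capo raises the open E♭4 by 6 semitones to A4; fretting 12 more gives E♭4 + 6 + 12 = E♭4 + 18 semitones, landing on A.

A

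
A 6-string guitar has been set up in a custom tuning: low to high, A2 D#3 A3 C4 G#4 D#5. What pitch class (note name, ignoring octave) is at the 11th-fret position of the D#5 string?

D

Each fret is one semitone, so D#5 + 11 = D.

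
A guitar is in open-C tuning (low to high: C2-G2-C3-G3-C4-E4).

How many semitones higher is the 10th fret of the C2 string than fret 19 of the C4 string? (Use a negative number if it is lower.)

-33 semitones

C2 at fret 10 → A♯2 (MIDI 46); C4 at fret 19 → G5 (MIDI 79).
46 − 79 = -33, so the two pitches are 33 semitones apart.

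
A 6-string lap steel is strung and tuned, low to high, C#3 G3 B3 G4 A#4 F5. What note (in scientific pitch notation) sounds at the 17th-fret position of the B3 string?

E5

Each fret is one semitone, so B3 + 17 = E5.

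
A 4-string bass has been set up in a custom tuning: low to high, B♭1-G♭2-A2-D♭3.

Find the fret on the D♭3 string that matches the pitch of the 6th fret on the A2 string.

Fret 6 on A2 is MIDI 45 + 6 = 51 (E♭3). On the D♭3 string (open MIDI 49), that pitch is 51 − 49 = fret 2.

2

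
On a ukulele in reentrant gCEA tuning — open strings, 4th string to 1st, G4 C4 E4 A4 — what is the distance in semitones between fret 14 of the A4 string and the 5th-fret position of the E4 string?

14 semitones

A4 at fret 14 → B5 (MIDI 83); E4 at fret 5 → A4 (MIDI 69).
83 − 69 = 14, so the two pitches are 14 semitones apart, with B5 the higher.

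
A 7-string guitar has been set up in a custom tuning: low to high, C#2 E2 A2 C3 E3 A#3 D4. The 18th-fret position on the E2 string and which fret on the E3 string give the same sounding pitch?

6

E2 at fret 18 is E2 + 18 semitones = A#3.
The open E3 string is 12 semitones above the open E2, so the same pitch on the E3 string lies at fret 18 − 12 = 6.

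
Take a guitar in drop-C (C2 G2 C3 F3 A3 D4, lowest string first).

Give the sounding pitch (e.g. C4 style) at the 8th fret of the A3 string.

F4

The open A3 string plus 8 semitones: A–A#–B–C–C#–D–D#–E–F.
The walk passes from B into C once, so the octave number goes from 3 to 4.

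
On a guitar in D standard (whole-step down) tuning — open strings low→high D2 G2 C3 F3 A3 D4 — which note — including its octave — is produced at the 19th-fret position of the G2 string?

D4

G2 is MIDI 43. Adding 19 gives 62, which is D4.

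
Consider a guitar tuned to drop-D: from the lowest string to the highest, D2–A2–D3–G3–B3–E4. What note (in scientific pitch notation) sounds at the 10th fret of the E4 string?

The open E4 string plus 10 semitones: E–F–F#–G–…–C–C#–D.
The walk passes from B into C once, so the octave number goes from 4 to 5.

D5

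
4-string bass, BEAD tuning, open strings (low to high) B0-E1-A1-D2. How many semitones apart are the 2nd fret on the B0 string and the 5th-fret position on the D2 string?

18 semitones

B0 at fret 2 → C#1 (MIDI 25); D2 at fret 5 → G2 (MIDI 43).
25 − 43 = -18, so the two pitches are 18 semitones apart, with G2 the higher.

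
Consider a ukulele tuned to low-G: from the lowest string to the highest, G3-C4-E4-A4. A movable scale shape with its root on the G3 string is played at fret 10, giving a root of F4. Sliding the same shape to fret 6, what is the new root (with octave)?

Moving from fret 10 to fret 6 shifts the root by -4 semitones.
F4 down 4 semitones is C#4.

C#4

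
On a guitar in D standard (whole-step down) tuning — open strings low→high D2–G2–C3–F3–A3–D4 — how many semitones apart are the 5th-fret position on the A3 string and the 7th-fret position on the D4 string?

A3 at fret 5 → D4 (MIDI 62); D4 at fret 7 → A4 (MIDI 69).
62 − 69 = -7, so the two pitches are 7 semitones apart, with A4 the higher.

7 semitones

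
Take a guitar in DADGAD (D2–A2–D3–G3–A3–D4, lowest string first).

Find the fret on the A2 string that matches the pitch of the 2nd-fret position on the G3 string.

12

G3 at fret 2 is G3 + 2 semitones = A3.
The open A2 string is 10 semitones below the open G3, so the same pitch on the A2 string lies at fret 2 + 10 = 12.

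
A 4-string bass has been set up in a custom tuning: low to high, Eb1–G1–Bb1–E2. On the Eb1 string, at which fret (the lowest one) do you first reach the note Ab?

5

From Eb1, count semitones up the chromatic scale until reaching Ab: Eb–E–F–Gb–G–Ab — 5 steps.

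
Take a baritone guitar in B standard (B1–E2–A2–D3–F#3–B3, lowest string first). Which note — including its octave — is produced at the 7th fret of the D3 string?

A3

The open D3 string plus 7 semitones: D–D#–E–F–F#–G–G#–A.
No B→C boundary is crossed, so the octave stays at 3.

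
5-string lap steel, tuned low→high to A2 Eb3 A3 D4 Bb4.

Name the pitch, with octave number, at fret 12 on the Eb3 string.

Each fret is one semitone, so Eb3 + 12 = Eb4.
(Equivalently spelled D#4.)

Eb4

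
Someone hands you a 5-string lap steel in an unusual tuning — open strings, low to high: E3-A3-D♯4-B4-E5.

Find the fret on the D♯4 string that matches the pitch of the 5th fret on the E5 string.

E5 at fret 5 is E5 + 5 semitones = A5.
The open D♯4 string is 13 semitones below the open E5, so the same pitch on the D♯4 string lies at fret 5 + 13 = 18.

18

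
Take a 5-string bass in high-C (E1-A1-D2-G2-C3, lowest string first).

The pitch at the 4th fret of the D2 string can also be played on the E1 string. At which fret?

Fret 4 on D2 is MIDI 38 + 4 = 42 (F♯2). On the E1 string (open MIDI 28), that pitch is 42 − 28 = fret 14.

14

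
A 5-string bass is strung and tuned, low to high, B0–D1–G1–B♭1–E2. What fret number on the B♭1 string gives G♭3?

G♭3 is 20 semitones above the open B♭1 (Bb–B–C–Db–…–E–F–Gb), so it sits at fret 20.

20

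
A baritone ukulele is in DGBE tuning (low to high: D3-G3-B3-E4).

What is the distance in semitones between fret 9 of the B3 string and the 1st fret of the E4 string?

B3 at fret 9 → G#4 (MIDI 68); E4 at fret 1 → F4 (MIDI 65).
68 − 65 = 3, so the two pitches are 3 semitones apart, with G#4 the higher.

3 semitones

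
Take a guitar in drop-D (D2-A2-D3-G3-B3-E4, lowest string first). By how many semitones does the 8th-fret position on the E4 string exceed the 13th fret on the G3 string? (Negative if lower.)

E4 at fret 8 → C5 (MIDI 72); G3 at fret 13 → G#4 (MIDI 68).
72 − 68 = 4, so the two pitches are 4 semitones apart.

4 semitones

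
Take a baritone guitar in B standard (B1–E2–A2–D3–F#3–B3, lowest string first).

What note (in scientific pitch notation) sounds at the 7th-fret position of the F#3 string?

The open F#3 string plus 7 semitones: F#–G–G#–A–A#–B–C–C#.
The walk passes from B into C once, so the octave number goes from 3 to 4.
(Equivalently spelled Db4.)

C#4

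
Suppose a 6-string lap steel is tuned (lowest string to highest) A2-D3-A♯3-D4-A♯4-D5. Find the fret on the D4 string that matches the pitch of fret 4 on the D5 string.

Fret 4 on D5 is MIDI 74 + 4 = 78 (F♯5). On the D4 string (open MIDI 62), that pitch is 78 − 62 = fret 16.

16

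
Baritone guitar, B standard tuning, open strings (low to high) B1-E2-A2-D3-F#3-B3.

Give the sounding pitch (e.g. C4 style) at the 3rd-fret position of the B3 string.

D4

B3 is MIDI 59. Adding 3 gives 62, which is D4.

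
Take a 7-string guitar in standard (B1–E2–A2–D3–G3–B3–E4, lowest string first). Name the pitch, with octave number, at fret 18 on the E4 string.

The open E4 string plus 18 semitones: E–F–F#–G–…–G#–A–A#.
The walk passes from B into C once, so the octave number goes from 4 to 5.

A#5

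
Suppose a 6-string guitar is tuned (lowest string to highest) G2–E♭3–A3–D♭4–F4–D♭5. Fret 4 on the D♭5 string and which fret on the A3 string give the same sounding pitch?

20

Fret 4 on D♭5 is MIDI 73 + 4 = 77 (F5). On the A3 string (open MIDI 57), that pitch is 77 − 57 = fret 20.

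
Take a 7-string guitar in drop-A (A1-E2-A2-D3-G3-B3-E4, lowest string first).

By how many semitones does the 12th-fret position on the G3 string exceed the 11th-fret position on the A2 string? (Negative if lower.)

11 semitones

G3 at fret 12 → G4 (MIDI 67); A2 at fret 11 → G#3 (MIDI 56).
67 − 56 = 11, so the two pitches are 11 semitones apart.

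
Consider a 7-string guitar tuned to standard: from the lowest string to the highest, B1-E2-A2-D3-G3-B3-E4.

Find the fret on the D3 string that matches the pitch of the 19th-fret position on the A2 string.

Fret 19 on A2 is MIDI 45 + 19 = 64 (E4). On the D3 string (open MIDI 50), that pitch is 64 − 50 = fret 14.

14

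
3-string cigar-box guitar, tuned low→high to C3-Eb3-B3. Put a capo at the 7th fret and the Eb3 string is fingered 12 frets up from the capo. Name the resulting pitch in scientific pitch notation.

The capo raises the open Eb3 by 7 semitones to Bb3; fretting 12 more gives Eb3 + 7 + 12 = Eb3 + 19 semitones = Bb4.
(Also written A#.)

Bb4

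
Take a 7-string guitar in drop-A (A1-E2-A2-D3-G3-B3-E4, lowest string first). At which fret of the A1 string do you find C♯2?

4

C♯2 is 4 semitones above the open A1 (A–A#–B–C–C#), so it sits at fret 4.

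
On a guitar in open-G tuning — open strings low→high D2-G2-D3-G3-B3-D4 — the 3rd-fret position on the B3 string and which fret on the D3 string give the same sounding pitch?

12

B3 at fret 3 is B3 + 3 semitones = D4.
The open D3 string is 9 semitones below the open B3, so the same pitch on the D3 string lies at fret 3 + 9 = 12.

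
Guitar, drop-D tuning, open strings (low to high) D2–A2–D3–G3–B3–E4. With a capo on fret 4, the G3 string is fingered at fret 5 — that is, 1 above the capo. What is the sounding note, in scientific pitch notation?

C4

The capo raises the open G3 by 4 semitones to B3; fretting 1 more gives G3 + 4 + 1 = G3 + 5 semitones = C4.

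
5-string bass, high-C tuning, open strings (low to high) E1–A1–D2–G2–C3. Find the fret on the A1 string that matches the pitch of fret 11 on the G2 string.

21

Fret 11 on G2 is MIDI 43 + 11 = 54 (F♯3). On the A1 string (open MIDI 33), that pitch is 54 − 33 = fret 21.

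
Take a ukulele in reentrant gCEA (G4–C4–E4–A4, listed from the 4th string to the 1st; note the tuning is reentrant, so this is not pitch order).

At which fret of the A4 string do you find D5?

D5 is 5 semitones above the open A4 (A–A#–B–C–C#–D), so it sits at fret 5.

5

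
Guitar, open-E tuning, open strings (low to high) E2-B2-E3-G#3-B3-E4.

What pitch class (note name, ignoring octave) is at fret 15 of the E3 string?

Each fret is one semitone, so E3 + 15 = G.

G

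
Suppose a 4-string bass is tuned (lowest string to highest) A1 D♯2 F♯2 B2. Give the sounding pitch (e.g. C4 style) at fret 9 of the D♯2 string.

The open D♯2 string plus 9 semitones: D#–E–F–F#–G–G#–A–A#–B–C.
The walk passes from B into C once, so the octave number goes from 2 to 3.

C3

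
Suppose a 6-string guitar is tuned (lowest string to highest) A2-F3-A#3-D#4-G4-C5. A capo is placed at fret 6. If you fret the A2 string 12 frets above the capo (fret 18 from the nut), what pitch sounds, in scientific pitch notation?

D#4

The capo raises the open A2 by 6 semitones to D#3; fretting 12 more gives A2 + 6 + 12 = A2 + 18 semitones = D#4.
(Also written Eb.)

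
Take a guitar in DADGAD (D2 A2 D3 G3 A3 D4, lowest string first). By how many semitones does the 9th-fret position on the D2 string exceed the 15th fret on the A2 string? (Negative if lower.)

-13 semitones

D2 at fret 9 → B2 (MIDI 47); A2 at fret 15 → C4 (MIDI 60).
47 − 60 = -13, so the two pitches are 13 semitones apart.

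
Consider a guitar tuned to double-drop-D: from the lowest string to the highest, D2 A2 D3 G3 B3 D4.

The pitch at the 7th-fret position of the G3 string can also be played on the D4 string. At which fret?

0

G3 at fret 7 is G3 + 7 semitones = D4.
The open D4 string is 7 semitones above the open G3, so the same pitch on the D4 string lies at fret 7 − 7 = 0.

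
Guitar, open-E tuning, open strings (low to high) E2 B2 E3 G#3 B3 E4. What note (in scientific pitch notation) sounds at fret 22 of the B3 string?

Each fret is one semitone, so B3 + 22 = A5.

A5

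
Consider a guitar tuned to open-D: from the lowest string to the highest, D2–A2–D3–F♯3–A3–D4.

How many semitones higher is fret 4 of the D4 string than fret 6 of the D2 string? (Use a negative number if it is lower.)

D4 at fret 4 → F♯4 (MIDI 66); D2 at fret 6 → G♯2 (MIDI 44).
66 − 44 = 22, so the two pitches are 22 semitones apart.

22 semitones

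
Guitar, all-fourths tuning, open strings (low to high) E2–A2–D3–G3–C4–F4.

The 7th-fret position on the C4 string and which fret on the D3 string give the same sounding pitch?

17

C4 at fret 7 is C4 + 7 semitones = G4.
The open D3 string is 10 semitones below the open C4, so the same pitch on the D3 string lies at fret 7 + 10 = 17.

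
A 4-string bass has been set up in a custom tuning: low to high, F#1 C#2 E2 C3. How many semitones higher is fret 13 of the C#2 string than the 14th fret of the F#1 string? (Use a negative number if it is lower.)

C#2 at fret 13 → D3 (MIDI 50); F#1 at fret 14 → G#2 (MIDI 44).
50 − 44 = 6, so the two pitches are 6 semitones apart.

6 semitones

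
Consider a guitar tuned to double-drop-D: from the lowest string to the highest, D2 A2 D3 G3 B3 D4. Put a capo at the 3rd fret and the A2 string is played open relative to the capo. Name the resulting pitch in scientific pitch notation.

C3

The capo raises the open A2 by 3 semitones to C3; fretting 0 more gives A2 + 3 + 0 = A2 + 3 semitones = C3.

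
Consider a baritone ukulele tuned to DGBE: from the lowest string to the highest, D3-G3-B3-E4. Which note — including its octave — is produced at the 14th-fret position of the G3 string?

A4

Each fret is one semitone, so G3 + 14 = A4.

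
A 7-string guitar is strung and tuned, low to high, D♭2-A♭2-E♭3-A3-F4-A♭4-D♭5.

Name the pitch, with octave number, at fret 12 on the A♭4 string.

A♭4 is MIDI 68. Adding 12 gives 80, which is A♭5.

A♭5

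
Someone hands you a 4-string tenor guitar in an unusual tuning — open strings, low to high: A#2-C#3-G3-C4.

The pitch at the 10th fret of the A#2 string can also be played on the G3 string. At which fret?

Fret 10 on A#2 is MIDI 46 + 10 = 56 (G#3). On the G3 string (open MIDI 55), that pitch is 56 − 55 = fret 1.

1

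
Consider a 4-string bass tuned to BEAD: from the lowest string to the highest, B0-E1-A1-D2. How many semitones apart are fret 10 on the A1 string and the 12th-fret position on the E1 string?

A1 at fret 10 → G2 (MIDI 43); E1 at fret 12 → E2 (MIDI 40).
43 − 40 = 3, so the two pitches are 3 semitones apart, with G2 the higher.

3 semitones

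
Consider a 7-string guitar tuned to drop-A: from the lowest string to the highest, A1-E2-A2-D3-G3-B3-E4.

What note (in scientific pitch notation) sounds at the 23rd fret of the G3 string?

G3 is MIDI 55. Adding 23 gives 78, which is F#5.
(Equivalently spelled Gb5.)

F#5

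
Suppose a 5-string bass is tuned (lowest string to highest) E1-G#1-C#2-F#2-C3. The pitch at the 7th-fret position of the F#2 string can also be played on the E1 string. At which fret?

F#2 at fret 7 is F#2 + 7 semitones = C#3.
The open E1 string is 14 semitones below the open F#2, so the same pitch on the E1 string lies at fret 7 + 14 = 21.

21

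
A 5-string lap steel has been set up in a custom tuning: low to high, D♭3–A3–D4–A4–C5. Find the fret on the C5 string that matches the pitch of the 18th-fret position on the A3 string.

3

A3 at fret 18 is A3 + 18 semitones = E♭5.
The open C5 string is 15 semitones above the open A3, so the same pitch on the C5 string lies at fret 18 − 15 = 3.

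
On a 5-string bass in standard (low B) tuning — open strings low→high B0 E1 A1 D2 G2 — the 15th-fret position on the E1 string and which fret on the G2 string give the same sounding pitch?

0

E1 at fret 15 is E1 + 15 semitones = G2.
The open G2 string is 15 semitones above the open E1, so the same pitch on the G2 string lies at fret 15 − 15 = 0.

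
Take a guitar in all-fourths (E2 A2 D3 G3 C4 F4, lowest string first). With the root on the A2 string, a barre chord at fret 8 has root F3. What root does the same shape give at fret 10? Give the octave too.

Moving from fret 8 to fret 10 shifts the root by 2 semitones.
F3 up 2 semitones is G3.

G3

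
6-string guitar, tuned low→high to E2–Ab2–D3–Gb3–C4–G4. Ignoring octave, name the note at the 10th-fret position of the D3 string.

Each fret is one semitone, so D3 + 10 = C.

C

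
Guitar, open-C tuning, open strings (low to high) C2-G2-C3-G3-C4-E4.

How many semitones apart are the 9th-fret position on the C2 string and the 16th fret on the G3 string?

C2 at fret 9 → A2 (MIDI 45); G3 at fret 16 → B4 (MIDI 71).
45 − 71 = -26, so the two pitches are 26 semitones apart, with B4 the higher.

26 semitones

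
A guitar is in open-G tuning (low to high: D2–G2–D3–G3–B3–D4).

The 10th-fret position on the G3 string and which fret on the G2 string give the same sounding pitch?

G3 at fret 10 is G3 + 10 semitones = F4.
The open G2 string is 12 semitones below the open G3, so the same pitch on the G2 string lies at fret 10 + 12 = 22.

22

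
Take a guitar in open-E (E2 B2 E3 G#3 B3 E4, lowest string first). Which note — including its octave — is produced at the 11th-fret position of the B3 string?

The open B3 string plus 11 semitones: B–C–C#–D–…–G#–A–A#.
The walk passes from B into C once, so the octave number goes from 3 to 4.

A#4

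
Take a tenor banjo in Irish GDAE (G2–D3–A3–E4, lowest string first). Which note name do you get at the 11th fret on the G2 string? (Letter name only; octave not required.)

G2 is MIDI 43. Adding 11 gives 54; 54 mod 12 = 6, i.e. F#.
(Equivalently spelled Gb.)

F#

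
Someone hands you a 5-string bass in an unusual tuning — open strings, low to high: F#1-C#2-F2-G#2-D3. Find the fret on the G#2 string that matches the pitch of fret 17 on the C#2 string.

C#2 at fret 17 is C#2 + 17 semitones = F#3.
The open G#2 string is 7 semitones above the open C#2, so the same pitch on the G#2 string lies at fret 17 − 7 = 10.

10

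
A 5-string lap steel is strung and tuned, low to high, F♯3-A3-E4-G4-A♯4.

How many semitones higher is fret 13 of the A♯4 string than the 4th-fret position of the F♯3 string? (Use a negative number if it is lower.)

25 semitones

A♯4 at fret 13 → B5 (MIDI 83); F♯3 at fret 4 → A♯3 (MIDI 58).
83 − 58 = 25, so the two pitches are 25 semitones apart.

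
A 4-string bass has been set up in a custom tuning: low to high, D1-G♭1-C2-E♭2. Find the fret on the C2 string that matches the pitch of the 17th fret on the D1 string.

7

D1 at fret 17 is D1 + 17 semitones = G2.
The open C2 string is 10 semitones above the open D1, so the same pitch on the C2 string lies at fret 17 − 10 = 7.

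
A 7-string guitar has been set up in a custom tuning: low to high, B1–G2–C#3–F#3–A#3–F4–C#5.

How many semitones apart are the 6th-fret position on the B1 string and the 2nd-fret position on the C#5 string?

B1 at fret 6 → F2 (MIDI 41); C#5 at fret 2 → D#5 (MIDI 75).
41 − 75 = -34, so the two pitches are 34 semitones apart, with D#5 the higher.

34 semitones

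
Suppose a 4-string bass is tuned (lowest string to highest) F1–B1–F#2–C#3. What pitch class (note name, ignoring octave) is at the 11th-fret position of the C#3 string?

C

The open C#3 string plus 11 semitones: C#–D–D#–E–…–A#–B–C.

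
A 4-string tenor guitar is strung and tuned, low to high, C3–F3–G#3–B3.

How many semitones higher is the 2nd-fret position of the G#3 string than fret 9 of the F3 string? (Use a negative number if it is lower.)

-4 semitones

G#3 at fret 2 → A#3 (MIDI 58); F3 at fret 9 → D4 (MIDI 62).
58 − 62 = -4, so the two pitches are 4 semitones apart.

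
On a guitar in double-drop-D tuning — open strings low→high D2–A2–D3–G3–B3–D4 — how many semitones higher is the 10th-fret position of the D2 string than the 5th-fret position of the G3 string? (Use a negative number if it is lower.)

-12 semitones

D2 at fret 10 → C3 (MIDI 48); G3 at fret 5 → C4 (MIDI 60).
48 − 60 = -12, so the two pitches are 12 semitones apart.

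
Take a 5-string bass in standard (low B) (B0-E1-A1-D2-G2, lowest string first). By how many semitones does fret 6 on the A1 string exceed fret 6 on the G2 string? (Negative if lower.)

-10 semitones

A1 at fret 6 → D#2 (MIDI 39); G2 at fret 6 → C#3 (MIDI 49).
39 − 49 = -10, so the two pitches are 10 semitones apart.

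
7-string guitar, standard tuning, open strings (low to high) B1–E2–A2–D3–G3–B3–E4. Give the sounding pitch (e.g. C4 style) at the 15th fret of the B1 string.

The open B1 string plus 15 semitones: B–C–C#–D–…–C–C#–D.
The walk passes from B into C 2 times, so the octave number goes from 1 to 3.

D3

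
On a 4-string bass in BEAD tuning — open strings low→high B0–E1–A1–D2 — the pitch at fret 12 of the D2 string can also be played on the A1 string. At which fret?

D2 at fret 12 is D2 + 12 semitones = D3.
The open A1 string is 5 semitones below the open D2, so the same pitch on the A1 string lies at fret 12 + 5 = 17.

17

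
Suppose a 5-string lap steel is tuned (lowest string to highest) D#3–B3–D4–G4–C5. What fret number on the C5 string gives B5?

11

B5 is 11 semitones above the open C5 (C–C#–D–D#–…–A–A#–B), so it sits at fret 11.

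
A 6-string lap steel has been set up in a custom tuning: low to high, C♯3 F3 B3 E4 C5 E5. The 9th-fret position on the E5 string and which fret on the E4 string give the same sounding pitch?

E5 at fret 9 is E5 + 9 semitones = C♯6.
The open E4 string is 12 semitones below the open E5, so the same pitch on the E4 string lies at fret 9 + 12 = 21.

21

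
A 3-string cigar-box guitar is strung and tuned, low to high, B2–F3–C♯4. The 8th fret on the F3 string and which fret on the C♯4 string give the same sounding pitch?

0

F3 at fret 8 is F3 + 8 semitones = C♯4.
The open C♯4 string is 8 semitones above the open F3, so the same pitch on the C♯4 string lies at fret 8 − 8 = 0.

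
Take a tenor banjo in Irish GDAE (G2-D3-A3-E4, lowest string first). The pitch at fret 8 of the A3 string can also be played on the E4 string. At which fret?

1

Fret 8 on A3 is MIDI 57 + 8 = 65 (F4). On the E4 string (open MIDI 64), that pitch is 65 − 64 = fret 1.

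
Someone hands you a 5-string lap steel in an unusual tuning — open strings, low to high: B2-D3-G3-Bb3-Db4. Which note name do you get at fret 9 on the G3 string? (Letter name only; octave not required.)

Each fret is one semitone, so G3 + 9 = E.

E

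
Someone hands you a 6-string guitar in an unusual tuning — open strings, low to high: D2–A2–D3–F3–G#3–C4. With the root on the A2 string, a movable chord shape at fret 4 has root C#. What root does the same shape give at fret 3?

Moving from fret 4 to fret 3 shifts the root by -1 semitone.
C# down 1 semitone is C.

C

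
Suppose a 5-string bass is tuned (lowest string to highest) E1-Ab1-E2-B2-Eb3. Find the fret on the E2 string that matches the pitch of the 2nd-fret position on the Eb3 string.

Fret 2 on Eb3 is MIDI 51 + 2 = 53 (F3). On the E2 string (open MIDI 40), that pitch is 53 − 40 = fret 13.

13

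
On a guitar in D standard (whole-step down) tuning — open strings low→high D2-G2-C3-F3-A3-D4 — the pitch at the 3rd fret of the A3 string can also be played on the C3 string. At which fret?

Fret 3 on A3 is MIDI 57 + 3 = 60 (C4). On the C3 string (open MIDI 48), that pitch is 60 − 48 = fret 12.

12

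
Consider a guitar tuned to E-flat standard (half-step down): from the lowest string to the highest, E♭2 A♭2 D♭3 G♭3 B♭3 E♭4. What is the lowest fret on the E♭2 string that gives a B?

From E♭2, count semitones up the chromatic scale until reaching B: Eb–E–F–Gb–G–Ab–A–Bb–B — 8 steps.

8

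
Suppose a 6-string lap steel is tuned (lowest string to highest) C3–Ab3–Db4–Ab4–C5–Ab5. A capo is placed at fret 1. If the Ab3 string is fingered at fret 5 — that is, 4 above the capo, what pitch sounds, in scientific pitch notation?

The capo raises the open Ab3 by 1 semitone to A3; fretting 4 more gives Ab3 + 1 + 4 = Ab3 + 5 semitones = Db4.
(Also written C#.)

Db4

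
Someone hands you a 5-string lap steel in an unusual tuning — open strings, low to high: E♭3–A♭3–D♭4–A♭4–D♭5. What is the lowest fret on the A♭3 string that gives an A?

1

From A♭3, count semitones up the chromatic scale until reaching A: Ab–A — 1 step.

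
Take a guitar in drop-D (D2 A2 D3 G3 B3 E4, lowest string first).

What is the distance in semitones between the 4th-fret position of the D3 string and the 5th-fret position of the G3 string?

6 semitones

D3 at fret 4 → F♯3 (MIDI 54); G3 at fret 5 → C4 (MIDI 60).
54 − 60 = -6, so the two pitches are 6 semitones apart, with C4 the higher.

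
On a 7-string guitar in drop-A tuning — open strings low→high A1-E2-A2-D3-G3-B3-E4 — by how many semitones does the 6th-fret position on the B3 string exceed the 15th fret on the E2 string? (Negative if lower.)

10 semitones

B3 at fret 6 → F4 (MIDI 65); E2 at fret 15 → G3 (MIDI 55).
65 − 55 = 10, so the two pitches are 10 semitones apart.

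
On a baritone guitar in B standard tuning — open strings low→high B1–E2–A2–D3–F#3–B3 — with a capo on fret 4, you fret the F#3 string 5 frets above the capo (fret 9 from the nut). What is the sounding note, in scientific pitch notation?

The capo raises the open F#3 by 4 semitones to A#3; fretting 5 more gives F#3 + 4 + 5 = F#3 + 9 semitones = D#4.
(Also written Eb.)

D#4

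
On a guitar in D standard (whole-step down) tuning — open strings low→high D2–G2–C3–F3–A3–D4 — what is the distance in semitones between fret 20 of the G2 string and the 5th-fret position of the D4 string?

4 semitones

G2 at fret 20 → D♯4 (MIDI 63); D4 at fret 5 → G4 (MIDI 67).
63 − 67 = -4, so the two pitches are 4 semitones apart, with G4 the higher.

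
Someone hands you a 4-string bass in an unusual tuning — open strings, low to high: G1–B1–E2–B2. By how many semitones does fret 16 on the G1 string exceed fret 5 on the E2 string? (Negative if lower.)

2 semitones

G1 at fret 16 → B2 (MIDI 47); E2 at fret 5 → A2 (MIDI 45).
47 − 45 = 2, so the two pitches are 2 semitones apart.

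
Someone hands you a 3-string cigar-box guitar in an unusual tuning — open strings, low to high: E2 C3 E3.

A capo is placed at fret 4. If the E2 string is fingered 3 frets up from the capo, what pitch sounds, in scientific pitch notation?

The capo raises the open E2 by 4 semitones to Ab2; fretting 3 more gives E2 + 4 + 3 = E2 + 7 semitones = B2.

B2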